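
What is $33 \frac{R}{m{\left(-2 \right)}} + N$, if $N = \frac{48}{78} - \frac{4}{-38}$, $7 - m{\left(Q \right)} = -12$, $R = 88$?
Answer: $\frac{37930}{247} \approx 153.56$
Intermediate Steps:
$m{\left(Q \right)} = 19$ ($m{\left(Q \right)} = 7 - -12 = 7 + 12 = 19$)
$N = \frac{178}{247}$ ($N = 48 \cdot \frac{1}{78} - - \frac{2}{19} = \frac{8}{13} + \frac{2}{19} = \frac{178}{247} \approx 0.72065$)
$33 \frac{R}{m{\left(-2 \right)}} + N = 33 \cdot \frac{88}{19} + \frac{178}{247} = \frac{2904}{19} + \frac{178}{247} = \frac{37930}{247}$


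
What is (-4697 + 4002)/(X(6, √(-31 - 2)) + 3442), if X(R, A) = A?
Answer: -2392190/11847397 + 695*I*√33/11847397 ≈ -0.20192 + 0.00033699*I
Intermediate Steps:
(-4697 + 4002)/(X(6, √(-31 - 2)) + 3442) = (-4697 + 4002)/(√(-31 - 2) + 3442) = -695/(√(-33) + 3442) = -695/(I*√33 + 3442) = -695/(3442 + I*√33)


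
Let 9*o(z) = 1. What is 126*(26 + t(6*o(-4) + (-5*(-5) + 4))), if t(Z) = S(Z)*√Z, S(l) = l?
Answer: 3276 + 1246*√267 ≈ 23636.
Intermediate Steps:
o(z) = ⅑ (o(z) = (⅑)*1 = ⅑)
t(Z) = Z^(3/2) (t(Z) = Z*√Z = Z^(3/2))
126*(26 + t(6*o(-4) + (-5*(-5) + 4))) = 126*(26 + (6*(⅑) + (-5*(-5) + 4))^(3/2)) = 126*(26 + (⅔ + (25 + 4))^(3/2)) = 126*(26 + (⅔ + 29)^(3/2)) = 126*(26 + (89/3)^(3/2)) = 126*(26 + 89*√267/9) = 3276 + 1246*√267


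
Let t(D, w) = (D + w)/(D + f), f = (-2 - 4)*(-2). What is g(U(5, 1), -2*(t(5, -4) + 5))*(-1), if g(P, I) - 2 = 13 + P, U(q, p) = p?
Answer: -16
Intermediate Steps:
f = 12 (f = -6*(-2) = 12)
t(D, w) = (D + w)/(12 + D) (t(D, w) = (D + w)/(D + 12) = (D + w)/(12 + D))
g(P, I) = 15 + P (g(P, I) = 2 + (13 + P) = 15 + P)
g(U(5, 1), -2*(t(5, -4) + 5))*(-1) = (15 + 1)*(-1) = 16*(-1) = -16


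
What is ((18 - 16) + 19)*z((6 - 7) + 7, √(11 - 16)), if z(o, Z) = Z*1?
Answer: 21*I*√5 ≈ 46.957*I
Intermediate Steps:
z(o, Z) = Z
((18 - 16) + 19)*z((6 - 7) + 7, √(11 - 16)) = ((18 - 16) + 19)*√(11 - 16) = (2 + 19)*√(-5) = 21*(I*√5) = 21*I*√5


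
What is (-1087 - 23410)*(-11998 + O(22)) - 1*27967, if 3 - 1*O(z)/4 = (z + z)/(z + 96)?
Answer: 17324147161/59 ≈ 2.9363e+8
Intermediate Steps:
O(z) = 12 - 8*z/(96 + z) (O(z) = 12 - 4*(z + z)/(z + 96) = 12 - 4*2*z/(96 + z) = 12 - 8*z/(96 + z))
(-1087 - 23410)*(-11998 + O(22)) - 1*27967 = (-1087 - 23410)*(-11998 + 4*(288 + 22)/(96 + 22)) - 1*27967 = -24497*(-11998 + 4*310/118) - 27967 = -24497*(-11998 + 4*(1/118)*310) - 27967 = -24497*(-11998 + 620/59) - 27967 = -24497*(-707262/59) - 27967 = 17325797214/59 - 27967 = 17324147161/59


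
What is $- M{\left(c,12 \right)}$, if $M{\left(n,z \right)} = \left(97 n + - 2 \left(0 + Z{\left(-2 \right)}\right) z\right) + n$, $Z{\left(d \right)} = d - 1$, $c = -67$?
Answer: $6494$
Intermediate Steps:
$Z{\left(d \right)} = -1 + d$
$M{\left(n,z \right)} = 6 z + 98 n$ ($M{\left(n,z \right)} = \left(97 n + - 2 \left(0 - 3\right) z\right) + n = \left(97 n + \left(-2\right) \left(-3\right) z\right) + n = \left(97 n + 6 z\right) + n = \left(6 z + 97 n\right) + n = 6 z + 98 n$)
$- M{\left(c,12 \right)} = - (6 \cdot 12 + 98 \left(-67\right)) = - (72 - 6566) = \left(-1\right) \left(-6494\right) = 6494$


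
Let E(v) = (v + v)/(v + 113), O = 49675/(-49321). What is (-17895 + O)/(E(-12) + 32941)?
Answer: -89147545970/164091805457 ≈ -0.54328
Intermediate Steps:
O = -49675/49321 (O = 49675*(-1/49321) = -49675/49321 ≈ -1.0072)
E(v) = 2*v/(113 + v) (E(v) = (2*v)/(113 + v) = 2*v/(113 + v))
(-17895 + O)/(E(-12) + 32941) = (-17895 - 49675/49321)/(2*(-12)/(113 - 12) + 32941) = -882648970/(49321*(2*(-12)/101 + 32941)) = -882648970/(49321*(2*(-12)*(1/101) + 32941)) = -882648970/(49321*(-24/101 + 32941)) = -882648970/(49321*3327017/101) = -882648970/49321*101/3327017 = -89147545970/164091805457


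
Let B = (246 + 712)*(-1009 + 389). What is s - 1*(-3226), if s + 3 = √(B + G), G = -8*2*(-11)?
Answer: 3223 + 6*I*√16494 ≈ 3223.0 + 770.57*I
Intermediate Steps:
G = 176 (G = -16*(-11) = 176)
B = -593960 (B = 958*(-620) = -593960)
s = -3 + 6*I*√16494 (s = -3 + √(-593960 + 176) = -3 + √(-593784) = -3 + 6*I*√16494 ≈ -3.0 + 770.57*I)
s - 1*(-3226) = (-3 + 6*I*√16494) - 1*(-3226) = (-3 + 6*I*√16494) + 3226 = 3223 + 6*I*√16494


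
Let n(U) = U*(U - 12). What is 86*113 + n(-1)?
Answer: 9731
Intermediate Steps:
n(U) = U*(-12 + U)
86*113 + n(-1) = 86*113 - (-12 - 1) = 9718 - 1*(-13) = 9718 + 13 = 9731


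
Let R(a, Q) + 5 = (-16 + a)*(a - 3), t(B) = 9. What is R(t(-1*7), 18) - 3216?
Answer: -3263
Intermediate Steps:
R(a, Q) = -5 + (-16 + a)*(-3 + a) (R(a, Q) = -5 + (-16 + a)*(a - 3) = -5 + (-16 + a)*(-3 + a))
R(t(-1*7), 18) - 3216 = (43 + 9² - 19*9) - 3216 = (43 + 81 - 171) - 3216 = -47 - 3216 = -3263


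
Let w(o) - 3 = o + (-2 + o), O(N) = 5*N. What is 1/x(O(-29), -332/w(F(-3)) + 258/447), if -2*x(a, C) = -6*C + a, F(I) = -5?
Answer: 894/165299 ≈ 0.0054084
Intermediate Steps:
w(o) = 1 + 2*o (w(o) = 3 + (o + (-2 + o)) = 3 + (-2 + 2*o) = 1 + 2*o)
x(a, C) = 3*C - a/2 (x(a, C) = -(-6*C + a)/2 = -(a - 6*C)/2 = 3*C - a/2)
1/x(O(-29), -332/w(F(-3)) + 258/447) = 1/(3*(-332/(1 + 2*(-5)) + 258/447) - 5*(-29)/2) = 1/(3*(-332/(1 - 10) + 258*(1/447)) - 1/2*(-145)) = 1/(3*(-332/(-9) + 86/149) + 145/2) = 1/(3*(-332*(-1/9) + 86/149) + 145/2) = 1/(3*(332/9 + 86/149) + 145/2) = 1/(3*(50242/1341) + 145/2) = 1/(50242/447 + 145/2) = 1/(165299/894) = 894/165299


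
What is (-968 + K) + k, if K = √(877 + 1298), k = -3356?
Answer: -4324 + 5*√87 ≈ -4277.4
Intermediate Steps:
K = 5*√87 (K = √2175 = 5*√87 ≈ 46.637)
(-968 + K) + k = (-968 + 5*√87) - 3356 = -4324 + 5*√87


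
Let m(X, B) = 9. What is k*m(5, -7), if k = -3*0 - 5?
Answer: -45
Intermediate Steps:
k = -5 (k = 0 - 5 = -5)
k*m(5, -7) = -5*9 = -45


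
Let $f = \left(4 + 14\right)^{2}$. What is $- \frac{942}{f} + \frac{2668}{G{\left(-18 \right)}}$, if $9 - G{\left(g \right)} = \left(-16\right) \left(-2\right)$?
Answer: $- \frac{6421}{54} \approx -118.91$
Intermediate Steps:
$G{\left(g \right)} = -23$ ($G{\left(g \right)} = 9 - \left(-16\right) \left(-2\right) = 9 - 32 = -23$)
$f = 324$ ($f = 18^{2} = 324$)
$- \frac{942}{f} + \frac{2668}{G{\left(-18 \right)}} = - \frac{942}{324} + \frac{2668}{-23} = \left(-942\right) \frac{1}{324} + 2668 \left(- \frac{1}{23}\right) = - \frac{157}{54} - 116 = - \frac{6421}{54}$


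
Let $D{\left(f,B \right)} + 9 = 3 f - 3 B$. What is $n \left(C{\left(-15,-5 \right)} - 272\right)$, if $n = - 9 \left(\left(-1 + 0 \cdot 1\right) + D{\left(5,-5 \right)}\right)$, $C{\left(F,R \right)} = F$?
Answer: $51660$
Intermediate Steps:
$D{\left(f,B \right)} = -9 - 3 B + 3 f$ ($D{\left(f,B \right)} = -9 - \left(- 3 f + 3 B\right) = -9 - 3 B + 3 f$)
$n = -180$ ($n = - 9 \left(\left(-1 + 0 \cdot 1\right) - -21\right) = - 9 \left(\left(-1 + 0\right) + \left(-9 + 15 + 15\right)\right) = - 9 \left(-1 + 21\right) = \left(-9\right) 20 = -180$)
$n \left(C{\left(-15,-5 \right)} - 272\right) = - 180 \left(-15 - 272\right) = \left(-180\right) \left(-287\right) = 51660$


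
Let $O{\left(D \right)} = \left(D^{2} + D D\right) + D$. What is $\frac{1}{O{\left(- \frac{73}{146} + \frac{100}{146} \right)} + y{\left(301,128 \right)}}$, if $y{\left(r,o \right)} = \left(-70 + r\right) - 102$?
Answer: $\frac{5329}{688791} \approx 0.0077367$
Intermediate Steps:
$y{\left(r,o \right)} = -172 + r$
$O{\left(D \right)} = D + 2 D^{2}$ ($O{\left(D \right)} = \left(D^{2} + D^{2}\right) + D = 2 D^{2} + D = D + 2 D^{2}$)
$\frac{1}{O{\left(- \frac{73}{146} + \frac{100}{146} \right)} + y{\left(301,128 \right)}} = \frac{1}{\left(- \frac{73}{146} + \frac{100}{146}\right) \left(1 + 2 \left(- \frac{73}{146} + \frac{100}{146}\right)\right) + \left(-172 + 301\right)} = \frac{1}{\left(\left(-73\right) \frac{1}{146} + 100 \cdot \frac{1}{146}\right) \left(1 + 2 \left(\left(-73\right) \frac{1}{146} + 100 \cdot \frac{1}{146}\right)\right) + 129} = \frac{1}{\left(- \frac{1}{2} + \frac{50}{73}\right) \left(1 + 2 \left(- \frac{1}{2} + \frac{50}{73}\right)\right) + 129} = \frac{1}{\frac{27 \left(1 + 2 \cdot \frac{27}{146}\right)}{146} + 129} = \frac{1}{\frac{27 \left(1 + \frac{27}{73}\right)}{146} + 129} = \frac{1}{\frac{27}{146} \cdot \frac{100}{73} + 129} = \frac{1}{\frac{1350}{5329} + 129} = \frac{1}{\frac{688791}{5329}} = \frac{5329}{688791}$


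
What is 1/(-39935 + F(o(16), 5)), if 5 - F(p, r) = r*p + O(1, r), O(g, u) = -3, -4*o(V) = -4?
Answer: -1/39932 ≈ -2.5043e-5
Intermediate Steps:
o(V) = 1 (o(V) = -1/4*(-4) = 1)
F(p, r) = 8 - p*r (F(p, r) = 5 - (r*p - 3) = 5 - (p*r - 3) = 5 - (-3 + p*r) = 5 + (3 - p*r) = 8 - p*r)
1/(-39935 + F(o(16), 5)) = 1/(-39935 + (8 - 1*1*5)) = 1/(-39935 + (8 - 5)) = 1/(-39935 + 3) = 1/(-39932) = -1/39932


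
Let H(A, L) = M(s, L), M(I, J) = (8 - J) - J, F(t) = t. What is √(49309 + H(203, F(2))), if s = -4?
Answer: √49313 ≈ 222.07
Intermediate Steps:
M(I, J) = 8 - 2*J
H(A, L) = 8 - 2*L
√(49309 + H(203, F(2))) = √(49309 + (8 - 2*2)) = √(49309 + (8 - 4)) = √(49309 + 4) = √49313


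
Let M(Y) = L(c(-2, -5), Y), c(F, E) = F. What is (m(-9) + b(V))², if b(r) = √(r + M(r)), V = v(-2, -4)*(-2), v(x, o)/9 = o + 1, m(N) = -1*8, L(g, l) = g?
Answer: 116 - 32*√13 ≈ 0.62236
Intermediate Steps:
m(N) = -8
M(Y) = -2
v(x, o) = 9 + 9*o (v(x, o) = 9*(o + 1) = 9*(1 + o) = 9 + 9*o)
V = 54 (V = (9 + 9*(-4))*(-2) = (9 - 36)*(-2) = -27*(-2) = 54)
b(r) = √(-2 + r) (b(r) = √(r - 2) = √(-2 + r))
(m(-9) + b(V))² = (-8 + √(-2 + 54))² = (-8 + √52)² = (-8 + 2*√13)²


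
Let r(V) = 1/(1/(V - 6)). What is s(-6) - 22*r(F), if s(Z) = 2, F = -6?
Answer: 266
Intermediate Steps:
r(V) = -6 + V (r(V) = 1/(1/(-6 + V)) = -6 + V)
s(-6) - 22*r(F) = 2 - 22*(-6 - 6) = 2 - 22*(-12) = 2 + 264 = 266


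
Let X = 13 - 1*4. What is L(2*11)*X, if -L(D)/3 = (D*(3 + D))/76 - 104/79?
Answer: -479871/3002 ≈ -159.85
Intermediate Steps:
L(D) = 312/79 - 3*D*(3 + D)/76 (L(D) = -3*((D*(3 + D))/76 - 104/79) = -3*((D*(3 + D))*(1/76) - 104*1/79) = -3*(D*(3 + D)/76 - 104/79) = -3*(-104/79 + D*(3 + D)/76) = 312/79 - 3*D*(3 + D)/76)
X = 9 (X = 13 - 4 = 9)
L(2*11)*X = (312/79 - 9*11/38 - 3*(2*11)²/76)*9 = (312/79 - 9/76*22 - 3/76*22²)*9 = (312/79 - 99/38 - 3/76*484)*9 = (312/79 - 99/38 - 363/19)*9 = -53319/3002*9 = -479871/3002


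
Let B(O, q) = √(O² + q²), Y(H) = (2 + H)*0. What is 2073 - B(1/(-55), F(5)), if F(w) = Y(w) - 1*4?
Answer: 2073 - √48401/55 ≈ 2069.0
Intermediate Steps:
Y(H) = 0
F(w) = -4 (F(w) = 0 - 1*4 = 0 - 4 = -4)
2073 - B(1/(-55), F(5)) = 2073 - √((1/(-55))² + (-4)²) = 2073 - √((-1/55)² + 16) = 2073 - √(1/3025 + 16) = 2073 - √(48401/3025) = 2073 - √48401/55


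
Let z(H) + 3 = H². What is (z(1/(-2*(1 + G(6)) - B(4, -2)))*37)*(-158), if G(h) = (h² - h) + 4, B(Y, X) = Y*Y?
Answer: 64852601/3698 ≈ 17537.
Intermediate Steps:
B(Y, X) = Y²
G(h) = 4 + h² - h
z(H) = -3 + H²
(z(1/(-2*(1 + G(6)) - B(4, -2)))*37)*(-158) = ((-3 + (1/(-2*(1 + (4 + 6² - 1*6)) - 1*4²))²)*37)*(-158) = ((-3 + (1/(-2*(1 + (4 + 36 - 6)) - 1*16))²)*37)*(-158) = ((-3 + (1/(-2*(1 + 34) - 16))²)*37)*(-158) = ((-3 + (1/(-2*35 - 16))²)*37)*(-158) = ((-3 + (1/(-70 - 16))²)*37)*(-158) = ((-3 + (1/(-86))²)*37)*(-158) = ((-3 + (-1/86)²)*37)*(-158) = ((-3 + 1/7396)*37)*(-158) = -22187/7396*37*(-158) = -820919/7396*(-158) = 64852601/3698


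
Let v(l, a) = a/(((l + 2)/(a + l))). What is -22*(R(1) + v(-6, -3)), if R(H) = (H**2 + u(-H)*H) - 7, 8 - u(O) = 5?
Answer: 429/2 ≈ 214.50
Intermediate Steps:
u(O) = 3 (u(O) = 8 - 1*5 = 8 - 5 = 3)
R(H) = -7 + H**2 + 3*H (R(H) = (H**2 + 3*H) - 7 = -7 + H**2 + 3*H)
v(l, a) = a*(a + l)/(2 + l) (v(l, a) = a/(((2 + l)/(a + l))) = a*((a + l)/(2 + l)) = a*(a + l)/(2 + l))
-22*(R(1) + v(-6, -3)) = -22*((-7 + 1**2 + 3*1) - 3*(-3 - 6)/(2 - 6)) = -22*((-7 + 1 + 3) - 3*(-9)/(-4)) = -22*(-3 - 3*(-1/4)*(-9)) = -22*(-3 - 27/4) = -22*(-39/4) = 429/2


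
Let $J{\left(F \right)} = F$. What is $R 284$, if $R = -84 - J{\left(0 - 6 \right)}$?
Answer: $-22152$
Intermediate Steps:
$R = -78$ ($R = -84 - \left(0 - 6\right) = -84 - -6 = -84 + 6 = -78$)
$R 284 = \left(-78\right) 284 = -22152$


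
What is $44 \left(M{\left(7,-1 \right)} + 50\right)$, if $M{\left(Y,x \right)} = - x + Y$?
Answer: $2552$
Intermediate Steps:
$M{\left(Y,x \right)} = Y - x$
$44 \left(M{\left(7,-1 \right)} + 50\right) = 44 \left(\left(7 - -1\right) + 50\right) = 44 \left(\left(7 + 1\right) + 50\right) = 44 \left(8 + 50\right) = 44 \cdot 58 = 2552$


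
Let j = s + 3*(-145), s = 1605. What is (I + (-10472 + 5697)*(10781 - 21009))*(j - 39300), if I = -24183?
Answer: -1861297533210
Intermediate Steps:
j = 1170 (j = 1605 + 3*(-145) = 1605 - 435 = 1170)
(I + (-10472 + 5697)*(10781 - 21009))*(j - 39300) = (-24183 + (-10472 + 5697)*(10781 - 21009))*(1170 - 39300) = (-24183 - 4775*(-10228))*(-38130) = (-24183 + 48838700)*(-38130) = 48814517*(-38130) = -1861297533210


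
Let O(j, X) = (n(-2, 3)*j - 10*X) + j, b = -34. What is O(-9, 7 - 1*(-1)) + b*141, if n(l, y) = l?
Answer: -4865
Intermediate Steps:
O(j, X) = -j - 10*X (O(j, X) = (-2*j - 10*X) + j = (-10*X - 2*j) + j = -j - 10*X)
O(-9, 7 - 1*(-1)) + b*141 = (-1*(-9) - 10*(7 - 1*(-1))) - 34*141 = (9 - 10*(7 + 1)) - 4794 = (9 - 10*8) - 4794 = (9 - 80) - 4794 = -71 - 4794 = -4865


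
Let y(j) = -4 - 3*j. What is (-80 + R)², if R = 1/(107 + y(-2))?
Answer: 76020961/11881 ≈ 6398.5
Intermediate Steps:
R = 1/109 (R = 1/(107 + (-4 - 3*(-2))) = 1/(107 + (-4 + 6)) = 1/(107 + 2) = 1/109 ≈ 0.0091743)
(-80 + R)² = (-80 + 1/109)² = (-8719/109)² = 76020961/11881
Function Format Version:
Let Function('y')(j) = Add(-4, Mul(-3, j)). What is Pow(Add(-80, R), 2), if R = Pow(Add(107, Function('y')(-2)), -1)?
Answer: Rational(76020961, 11881) ≈ 6398.5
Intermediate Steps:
R = Rational(1, 109) (R = Pow(Add(107, Add(-4, Mul(-3, -2))), -1) = Pow(Add(107, Add(-4, 6)), -1) = Pow(Add(107, 2), -1) = Pow(109, -1) = Rational(1, 109) ≈ 0.0091743)
Pow(Add(-80, R), 2) = Pow(Add(-80, Rational(1, 109)), 2) = Pow(Rational(-8719, 109), 2) = Rational(76020961, 11881)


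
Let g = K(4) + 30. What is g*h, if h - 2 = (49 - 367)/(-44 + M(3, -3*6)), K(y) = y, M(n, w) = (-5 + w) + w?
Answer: 976/5 ≈ 195.20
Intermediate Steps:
M(n, w) = -5 + 2*w
g = 34 (g = 4 + 30 = 34)
h = 488/85 (h = 2 + (49 - 367)/(-44 + (-5 + 2*(-3*6))) = 2 - 318/(-44 + (-5 + 2*(-18))) = 2 - 318/(-44 + (-5 - 36)) = 2 - 318/(-44 - 41) = 2 - 318/(-85) = 2 - 318*(-1/85) = 2 + 318/85 = 488/85 ≈ 5.7412)
g*h = 34*(488/85) = 976/5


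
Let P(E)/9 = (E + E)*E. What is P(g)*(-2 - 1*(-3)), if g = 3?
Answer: 162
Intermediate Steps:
P(E) = 18*E² (P(E) = 9*((E + E)*E) = 9*((2*E)*E) = 9*(2*E²) = 18*E²)
P(g)*(-2 - 1*(-3)) = (18*3²)*(-2 - 1*(-3)) = (18*9)*(-2 + 3) = 162*1 = 162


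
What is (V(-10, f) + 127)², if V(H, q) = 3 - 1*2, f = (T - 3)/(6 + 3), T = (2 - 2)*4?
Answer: 16384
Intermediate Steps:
T = 0 (T = 0*4 = 0)
f = -⅓ (f = (0 - 3)/(6 + 3) = -3/9 = -3*⅑ = -⅓ ≈ -0.33333)
V(H, q) = 1 (V(H, q) = 3 - 2 = 1)
(V(-10, f) + 127)² = (1 + 127)² = 128² = 16384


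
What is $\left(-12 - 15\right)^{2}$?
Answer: $729$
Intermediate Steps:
$\left(-12 - 15\right)^{2} = \left(-27\right)^{2} = 729$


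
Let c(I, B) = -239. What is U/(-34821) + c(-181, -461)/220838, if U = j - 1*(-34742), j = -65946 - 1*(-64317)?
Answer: -7320930913/7689799998 ≈ -0.95203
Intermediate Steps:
j = -1629 (j = -65946 + 64317 = -1629)
U = 33113 (U = -1629 - 1*(-34742) = -1629 + 34742 = 33113)
U/(-34821) + c(-181, -461)/220838 = 33113/(-34821) - 239/220838 = 33113*(-1/34821) - 239*1/220838 = -33113/34821 - 239/220838 = -7320930913/7689799998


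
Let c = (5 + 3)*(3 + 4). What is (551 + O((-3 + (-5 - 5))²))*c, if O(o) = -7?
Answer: 30464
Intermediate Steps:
c = 56 (c = 8*7 = 56)
(551 + O((-3 + (-5 - 5))²))*c = (551 - 7)*56 = 544*56 = 30464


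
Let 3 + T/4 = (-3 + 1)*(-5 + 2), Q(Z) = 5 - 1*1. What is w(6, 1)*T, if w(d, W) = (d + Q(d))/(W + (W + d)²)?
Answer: 12/5 ≈ 2.4000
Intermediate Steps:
Q(Z) = 4 (Q(Z) = 5 - 1 = 4)
w(d, W) = (4 + d)/(W + (W + d)²) (w(d, W) = (d + 4)/(W + (W + d)²) = (4 + d)/(W + (W + d)²))
T = 12 (T = -12 + 4*((-3 + 1)*(-5 + 2)) = -12 + 4*(-2*(-3)) = -12 + 4*6 = -12 + 24 = 12)
w(6, 1)*T = ((4 + 6)/(1 + (1 + 6)²))*12 = (10/(1 + 7²))*12 = (10/(1 + 49))*12 = (10/50)*12 = ((1/50)*10)*12 = (⅕)*12 = 12/5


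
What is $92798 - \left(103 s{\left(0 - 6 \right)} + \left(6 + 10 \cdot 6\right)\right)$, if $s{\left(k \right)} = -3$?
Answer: $93041$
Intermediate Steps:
$92798 - \left(103 s{\left(0 - 6 \right)} + \left(6 + 10 \cdot 6\right)\right) = 92798 - \left(103 \left(-3\right) + \left(6 + 10 \cdot 6\right)\right) = 92798 - \left(-309 + \left(6 + 60\right)\right) = 92798 - \left(-309 + 66\right) = 92798 - -243 = 92798 + 243 = 93041$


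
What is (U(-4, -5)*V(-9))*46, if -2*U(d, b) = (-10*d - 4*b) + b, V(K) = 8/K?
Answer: 10120/9 ≈ 1124.4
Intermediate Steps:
U(d, b) = 5*d + 3*b/2 (U(d, b) = -((-10*d - 4*b) + b)/2 = -(-10*d - 3*b)/2 = 5*d + 3*b/2)
(U(-4, -5)*V(-9))*46 = ((5*(-4) + (3/2)*(-5))*(8/(-9)))*46 = ((-20 - 15/2)*(8*(-⅑)))*46 = -55/2*(-8/9)*46 = (220/9)*46 = 10120/9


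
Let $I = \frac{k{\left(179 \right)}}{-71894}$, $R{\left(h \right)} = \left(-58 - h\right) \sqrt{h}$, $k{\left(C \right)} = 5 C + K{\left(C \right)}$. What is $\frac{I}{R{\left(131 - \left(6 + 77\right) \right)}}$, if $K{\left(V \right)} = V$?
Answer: $\frac{179 \sqrt{3}}{15241528} \approx 2.0342 \cdot 10^{-5}$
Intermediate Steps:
$k{\left(C \right)} = 6 C$ ($k{\left(C \right)} = 5 C + C = 6 C$)
$R{\left(h \right)} = \sqrt{h} \left(-58 - h\right)$
$I = - \frac{537}{35947}$ ($I = \frac{6 \cdot 179}{-71894} = 1074 \left(- \frac{1}{71894}\right) = - \frac{537}{35947} \approx -0.014939$)
$\frac{I}{R{\left(131 - \left(6 + 77\right) \right)}} = - \frac{537}{35947 \sqrt{131 - \left(6 + 77\right)} \left(-58 - \left(131 - \left(6 + 77\right)\right)\right)} = - \frac{537}{35947 \sqrt{131 - 83} \left(-58 - \left(131 - 83\right)\right)} = - \frac{537}{35947 \sqrt{48} \left(-58 - 48\right)} = - \frac{537}{35947 \cdot 4 \sqrt{3} \left(-58 - 48\right)} = - \frac{537}{35947 \cdot 4 \sqrt{3} \left(-106\right)} = - \frac{537}{35947 \left(- 424 \sqrt{3}\right)} = - \frac{537 \left(- \frac{\sqrt{3}}{1272}\right)}{35947} = \frac{179 \sqrt{3}}{15241528}$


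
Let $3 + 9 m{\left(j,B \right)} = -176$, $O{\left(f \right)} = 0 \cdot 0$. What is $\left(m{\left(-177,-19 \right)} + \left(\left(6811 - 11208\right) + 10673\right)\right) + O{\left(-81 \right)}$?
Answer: $\frac{56305}{9} \approx 6256.1$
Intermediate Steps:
$O{\left(f \right)} = 0$
$m{\left(j,B \right)} = - \frac{179}{9}$ ($m{\left(j,B \right)} = - \frac{1}{3} + \frac{1}{9} \left(-176\right) = - \frac{1}{3} - \frac{176}{9} = - \frac{179}{9}$)
$\left(m{\left(-177,-19 \right)} + \left(\left(6811 - 11208\right) + 10673\right)\right) + O{\left(-81 \right)} = \left(- \frac{179}{9} + \left(\left(6811 - 11208\right) + 10673\right)\right) + 0 = \left(- \frac{179}{9} + \left(-4397 + 10673\right)\right) + 0 = \left(- \frac{179}{9} + 6276\right) + 0 = \frac{56305}{9} + 0 = \frac{56305}{9}$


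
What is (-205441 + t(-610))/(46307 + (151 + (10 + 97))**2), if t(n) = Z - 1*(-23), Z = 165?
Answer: -205253/112871 ≈ -1.8185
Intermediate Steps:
t(n) = 188 (t(n) = 165 - 1*(-23) = 165 + 23 = 188)
(-205441 + t(-610))/(46307 + (151 + (10 + 97))**2) = (-205441 + 188)/(46307 + (151 + (10 + 97))**2) = -205253/(46307 + (151 + 107)**2) = -205253/(46307 + 258**2) = -205253/(46307 + 66564) = -205253/112871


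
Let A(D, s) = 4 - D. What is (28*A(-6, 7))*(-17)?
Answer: -4760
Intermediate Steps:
(28*A(-6, 7))*(-17) = (28*(4 - 1*(-6)))*(-17) = (28*(4 + 6))*(-17) = (28*10)*(-17) = 280*(-17) = -4760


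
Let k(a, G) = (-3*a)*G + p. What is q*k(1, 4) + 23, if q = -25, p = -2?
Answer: 373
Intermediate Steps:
k(a, G) = -2 - 3*G*a (k(a, G) = (-3*a)*G - 2 = -3*G*a - 2 = -2 - 3*G*a)
q*k(1, 4) + 23 = -25*(-2 - 3*4*1) + 23 = -25*(-2 - 12) + 23 = -25*(-14) + 23 = 350 + 23 = 373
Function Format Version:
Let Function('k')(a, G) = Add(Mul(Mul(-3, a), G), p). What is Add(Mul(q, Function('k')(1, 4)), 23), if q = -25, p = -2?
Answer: 373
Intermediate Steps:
Function('k')(a, G) = Add(-2, Mul(-3, G, a)) (Function('k')(a, G) = Add(Mul(Mul(-3, a), G), -2) = Add(Mul(-3, G, a), -2) = Add(-2, Mul(-3, G, a)))
Add(Mul(q, Function('k')(1, 4)), 23) = Add(Mul(-25, Add(-2, Mul(-3, 4, 1))), 23) = Add(Mul(-25, Add(-2, -12)), 23) = Add(Mul(-25, -14), 23) = Add(350, 23) = 373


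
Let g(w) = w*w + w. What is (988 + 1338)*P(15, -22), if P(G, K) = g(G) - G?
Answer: 523350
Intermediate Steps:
g(w) = w + w² (g(w) = w² + w = w + w²)
P(G, K) = -G + G*(1 + G) (P(G, K) = G*(1 + G) - G = -G + G*(1 + G))
(988 + 1338)*P(15, -22) = (988 + 1338)*15² = 2326*225 = 523350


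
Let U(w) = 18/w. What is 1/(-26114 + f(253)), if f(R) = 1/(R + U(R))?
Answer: -64027/1672000825 ≈ -3.8294e-5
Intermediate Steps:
f(R) = 1/(R + 18/R)
1/(-26114 + f(253)) = 1/(-26114 + 253/(18 + 253**2)) = 1/(-26114 + 253/(18 + 64009)) = 1/(-26114 + 253/64027) = 1/(-1672000825/64027) = -64027/1672000825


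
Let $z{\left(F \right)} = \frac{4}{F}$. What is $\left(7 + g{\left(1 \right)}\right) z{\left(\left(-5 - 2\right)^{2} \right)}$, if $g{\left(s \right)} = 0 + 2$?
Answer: $\frac{36}{49} \approx 0.73469$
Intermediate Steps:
$g{\left(s \right)} = 2$
$\left(7 + g{\left(1 \right)}\right) z{\left(\left(-5 - 2\right)^{2} \right)} = \left(7 + 2\right) \frac{4}{\left(-5 - 2\right)^{2}} = 9 \frac{4}{\left(-7\right)^{2}} = 9 \cdot \frac{4}{49} = \frac{36}{49}$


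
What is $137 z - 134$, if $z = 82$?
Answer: $11100$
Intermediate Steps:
$137 z - 134 = 137 \cdot 82 - 134 = 11234 - 134 = 11100$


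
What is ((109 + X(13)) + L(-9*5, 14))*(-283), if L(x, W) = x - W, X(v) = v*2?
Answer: -21508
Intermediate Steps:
X(v) = 2*v
((109 + X(13)) + L(-9*5, 14))*(-283) = ((109 + 2*13) + (-9*5 - 1*14))*(-283) = ((109 + 26) + (-45 - 14))*(-283) = (135 - 59)*(-283) = 76*(-283) = -21508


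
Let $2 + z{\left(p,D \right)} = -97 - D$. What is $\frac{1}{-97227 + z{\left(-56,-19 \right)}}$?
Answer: $- \frac{1}{97307} \approx -1.0277 \cdot 10^{-5}$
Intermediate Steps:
$z{\left(p,D \right)} = -99 - D$ ($z{\left(p,D \right)} = -2 - \left(97 + D\right) = -99 - D$)
$\frac{1}{-97227 + z{\left(-56,-19 \right)}} = \frac{1}{-97227 - 80} = \frac{1}{-97307} = - \frac{1}{97307}$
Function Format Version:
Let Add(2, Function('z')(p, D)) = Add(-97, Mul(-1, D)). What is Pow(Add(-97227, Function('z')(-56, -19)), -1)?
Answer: Rational(-1, 97307) ≈ -1.0277e-5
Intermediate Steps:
Function('z')(p, D) = Add(-99, Mul(-1, D)) (Function('z')(p, D) = Add(-2, Add(-97, Mul(-1, D))) = Add(-99, Mul(-1, D)))
Pow(Add(-97227, Function('z')(-56, -19)), -1) = Pow(Add(-97227, Add(-99, Mul(-1, -19))), -1) = Pow(Add(-97227, Add(-99, 19)), -1) = Pow(Add(-97227, -80), -1) = Pow(-97307, -1) = Rational(-1, 97307)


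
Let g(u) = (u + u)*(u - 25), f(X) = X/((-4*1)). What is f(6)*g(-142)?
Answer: -71142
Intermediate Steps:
f(X) = -X/4 (f(X) = X/(-4) = X*(-1/4) = -X/4)
g(u) = 2*u*(-25 + u) (g(u) = (2*u)*(-25 + u) = 2*u*(-25 + u))
f(6)*g(-142) = (-1/4*6)*(2*(-142)*(-25 - 142)) = -3*(-142)*(-167) = -3/2*47428 = -71142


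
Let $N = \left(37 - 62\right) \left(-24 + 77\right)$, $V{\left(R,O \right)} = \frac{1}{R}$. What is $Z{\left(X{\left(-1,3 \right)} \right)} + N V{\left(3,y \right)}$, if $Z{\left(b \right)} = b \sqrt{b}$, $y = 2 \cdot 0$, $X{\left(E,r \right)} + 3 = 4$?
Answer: $- \frac{1322}{3} \approx -440.67$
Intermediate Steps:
$X{\left(E,r \right)} = 1$ ($X{\left(E,r \right)} = -3 + 4 = 1$)
$y = 0$
$Z{\left(b \right)} = b^{\frac{3}{2}}$
$N = -1325$ ($N = \left(-25\right) 53 = -1325$)
$Z{\left(X{\left(-1,3 \right)} \right)} + N V{\left(3,y \right)} = 1^{\frac{3}{2}} - \frac{1325}{3} = 1 - \frac{1325}{3} = - \frac{1322}{3}$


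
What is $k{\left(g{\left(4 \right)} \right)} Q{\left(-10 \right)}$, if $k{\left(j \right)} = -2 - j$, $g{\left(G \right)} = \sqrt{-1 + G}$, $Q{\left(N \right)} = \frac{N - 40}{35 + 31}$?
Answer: $\frac{50}{33} + \frac{25 \sqrt{3}}{33} \approx 2.8273$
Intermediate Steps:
$Q{\left(N \right)} = - \frac{20}{33} + \frac{N}{66}$ ($Q{\left(N \right)} = \frac{-40 + N}{66} = \left(-40 + N\right) \frac{1}{66} = - \frac{20}{33} + \frac{N}{66}$)
$k{\left(g{\left(4 \right)} \right)} Q{\left(-10 \right)} = \left(-2 - \sqrt{-1 + 4}\right) \left(- \frac{20}{33} + \frac{1}{66} \left(-10\right)\right) = \left(-2 - \sqrt{3}\right) \left(- \frac{20}{33} - \frac{5}{33}\right) = \left(-2 - \sqrt{3}\right) \left(- \frac{25}{33}\right) = \frac{50}{33} + \frac{25 \sqrt{3}}{33}$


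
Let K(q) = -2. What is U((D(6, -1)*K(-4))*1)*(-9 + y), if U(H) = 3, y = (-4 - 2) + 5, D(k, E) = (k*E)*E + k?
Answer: -30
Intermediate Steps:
D(k, E) = k + k*E**2 (D(k, E) = (E*k)*E + k = k*E**2 + k = k + k*E**2)
y = -1 (y = -6 + 5 = -1)
U((D(6, -1)*K(-4))*1)*(-9 + y) = 3*(-9 - 1) = 3*(-10) = -30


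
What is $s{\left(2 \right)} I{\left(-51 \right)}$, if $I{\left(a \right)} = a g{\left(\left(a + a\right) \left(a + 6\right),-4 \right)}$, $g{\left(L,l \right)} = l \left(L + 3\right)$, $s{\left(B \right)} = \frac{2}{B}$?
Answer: $936972$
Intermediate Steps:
$g{\left(L,l \right)} = l \left(3 + L\right)$
$I{\left(a \right)} = a \left(-12 - 8 a \left(6 + a\right)\right)$ ($I{\left(a \right)} = a \left(- 4 \left(3 + \left(a + a\right) \left(a + 6\right)\right)\right) = a \left(- 4 \left(3 + 2 a \left(6 + a\right)\right)\right) = a \left(-12 - 8 a \left(6 + a\right)\right)$)
$s{\left(2 \right)} I{\left(-51 \right)} = \frac{2}{2} \cdot 4 \left(-51\right) \left(-3 - - 102 \left(6 - 51\right)\right) = 2 \cdot \frac{1}{2} \cdot 4 \left(-51\right) \left(-3 - \left(-102\right) \left(-45\right)\right) = 1 \cdot 4 \left(-51\right) \left(-3 - 4590\right) = 1 \cdot 4 \left(-51\right) \left(-4593\right) = 1 \cdot 936972 = 936972$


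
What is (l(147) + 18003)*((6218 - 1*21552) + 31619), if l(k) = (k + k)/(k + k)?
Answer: 293195140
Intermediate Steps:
l(k) = 1 (l(k) = (2*k)/((2*k)) = (2*k)*(1/(2*k)) = 1)
(l(147) + 18003)*((6218 - 1*21552) + 31619) = (1 + 18003)*((6218 - 1*21552) + 31619) = 18004*((6218 - 21552) + 31619) = 18004*(-15334 + 31619) = 18004*16285 = 293195140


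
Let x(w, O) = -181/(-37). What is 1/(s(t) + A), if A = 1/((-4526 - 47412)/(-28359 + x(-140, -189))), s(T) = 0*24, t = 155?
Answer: 960853/524551 ≈ 1.8318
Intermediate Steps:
x(w, O) = 181/37 (x(w, O) = -181*(-1/37) = 181/37)
s(T) = 0
A = 524551/960853 (A = 1/((-4526 - 47412)/(-28359 + 181/37)) = 1/(-51938/(-1049102/37)) = 1/(-51938*(-37/1049102)) = 1/(960853/524551) = 524551/960853 ≈ 0.54592)
1/(s(t) + A) = 1/(0 + 524551/960853) = 1/(524551/960853) = 960853/524551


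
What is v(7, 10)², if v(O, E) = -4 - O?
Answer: 121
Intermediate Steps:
v(7, 10)² = (-4 - 1*7)² = (-4 - 7)² = (-11)² = 121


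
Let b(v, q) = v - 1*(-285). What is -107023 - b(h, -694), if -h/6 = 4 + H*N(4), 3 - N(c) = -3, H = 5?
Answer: -107104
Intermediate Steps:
N(c) = 6 (N(c) = 3 - 1*(-3) = 3 + 3 = 6)
h = -204 (h = -6*(4 + 5*6) = -6*(4 + 30) = -6*34 = -204)
b(v, q) = 285 + v (b(v, q) = v + 285 = 285 + v)
-107023 - b(h, -694) = -107023 - (285 - 204) = -107023 - 1*81 = -107023 - 81 = -107104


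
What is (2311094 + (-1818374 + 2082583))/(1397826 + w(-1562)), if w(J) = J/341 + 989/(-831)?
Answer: 66342380583/36009246925 ≈ 1.8424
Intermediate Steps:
w(J) = -989/831 + J/341 (w(J) = J*(1/341) + 989*(-1/831) = J/341 - 989/831 = -989/831 + J/341)
(2311094 + (-1818374 + 2082583))/(1397826 + w(-1562)) = (2311094 + (-1818374 + 2082583))/(1397826 + (-989/831 + (1/341)*(-1562))) = (2311094 + 264209)/(1397826 + (-989/831 - 142/31)) = 2575303/(1397826 - 148661/25761) = 2575303/(36009246925/25761) = 2575303*(25761/36009246925) = 66342380583/36009246925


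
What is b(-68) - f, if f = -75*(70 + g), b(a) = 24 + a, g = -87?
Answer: -1319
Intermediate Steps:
f = 1275 (f = -75*(70 - 87) = -75*(-17) = 1275)
b(-68) - f = (24 - 68) - 1*1275 = -44 - 1275 = -1319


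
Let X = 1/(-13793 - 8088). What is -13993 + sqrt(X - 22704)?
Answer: -13993 + 5*I*sqrt(434807175569)/21881 ≈ -13993.0 + 150.68*I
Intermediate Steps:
X = -1/21881 (X = 1/(-21881) = -1/21881 ≈ -4.5702e-5)
-13993 + sqrt(X - 22704) = -13993 + sqrt(-1/21881 - 22704) = -13993 + sqrt(-496786225/21881) = -13993 + 5*I*sqrt(434807175569)/21881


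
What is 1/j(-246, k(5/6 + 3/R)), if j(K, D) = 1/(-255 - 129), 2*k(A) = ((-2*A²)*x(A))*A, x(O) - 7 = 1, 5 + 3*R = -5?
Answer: -384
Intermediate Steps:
R = -10/3 (R = -5/3 + (⅓)*(-5) = -5/3 - 5/3 = -10/3 ≈ -3.3333)
x(O) = 8 (x(O) = 7 + 1 = 8)
k(A) = -8*A³ (k(A) = ((-2*A²*8)*A)/2 = ((-16*A²)*A)/2 = (-16*A³)/2 = -8*A³)
j(K, D) = -1/384 (j(K, D) = 1/(-384) = -1/384)
1/j(-246, k(5/6 + 3/R)) = 1/(-1/384) = -384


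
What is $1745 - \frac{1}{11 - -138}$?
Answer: $\frac{260004}{149} \approx 1745.0$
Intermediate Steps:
$1745 - \frac{1}{11 - -138} = 1745 - \frac{1}{11 + 138} = 1745 - \frac{1}{149} = \frac{260004}{149}$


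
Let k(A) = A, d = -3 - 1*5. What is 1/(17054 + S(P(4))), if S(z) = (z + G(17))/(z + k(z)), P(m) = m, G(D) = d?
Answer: 2/34107 ≈ 5.8639e-5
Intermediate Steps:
d = -8 (d = -3 - 5 = -8)
G(D) = -8
S(z) = (-8 + z)/(2*z) (S(z) = (z - 8)/(z + z) = (-8 + z)/((2*z)) = (-8 + z)*(1/(2*z)) = (-8 + z)/(2*z))
1/(17054 + S(P(4))) = 1/(17054 + (½)*(-8 + 4)/4) = 1/(17054 + (½)*(¼)*(-4)) = 1/(17054 - ½) = 1/(34107/2) = 2/34107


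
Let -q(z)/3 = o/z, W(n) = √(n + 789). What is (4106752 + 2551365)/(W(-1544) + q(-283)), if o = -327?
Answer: -1848446415891/61429556 - 533241932413*I*√755/61429556 ≈ -30091.0 - 2.3852e+5*I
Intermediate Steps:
W(n) = √(789 + n)
q(z) = 981/z (q(z) = -(-981)/z = 981/z)
(4106752 + 2551365)/(W(-1544) + q(-283)) = (4106752 + 2551365)/(√(789 - 1544) + 981/(-283)) = 6658117/(√(-755) + 981*(-1/283)) = 6658117/(I*√755 - 981/283) = 6658117/(-981/283 + I*√755)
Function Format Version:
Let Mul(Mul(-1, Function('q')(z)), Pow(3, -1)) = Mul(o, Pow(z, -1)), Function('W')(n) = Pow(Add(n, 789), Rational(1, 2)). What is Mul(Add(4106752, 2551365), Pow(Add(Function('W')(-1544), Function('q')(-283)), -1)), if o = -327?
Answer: Add(Rational(-1848446415891, 61429556), Mul(Rational(-533241932413, 61429556), I, Pow(755, Rational(1, 2)))) ≈ Add(-30091., Mul(-2.3852e+5, I))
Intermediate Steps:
Function('W')(n) = Pow(Add(789, n), Rational(1, 2))
Function('q')(z) = Mul(981, Pow(z, -1)) (Function('q')(z) = Mul(-3, Mul(-327, Pow(z, -1))) = Mul(981, Pow(z, -1)))
Mul(Add(4106752, 2551365), Pow(Add(Function('W')(-1544), Function('q')(-283)), -1)) = Mul(Add(4106752, 2551365), Pow(Add(Pow(Add(789, -1544), Rational(1, 2)), Mul(981, Pow(-283, -1))), -1)) = Mul(6658117, Pow(Add(Pow(-755, Rational(1, 2)), Mul(981, Rational(-1, 283))), -1)) = Mul(6658117, Pow(Add(Mul(I, Pow(755, Rational(1, 2))), Rational(-981, 283)), -1)) = Mul(6658117, Pow(Add(Rational(-981, 283), Mul(I, Pow(755, Rational(1, 2)))), -1))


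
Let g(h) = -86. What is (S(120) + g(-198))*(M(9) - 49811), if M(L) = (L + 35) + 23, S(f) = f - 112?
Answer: 3880032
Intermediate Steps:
S(f) = -112 + f
M(L) = 58 + L (M(L) = (35 + L) + 23 = 58 + L)
(S(120) + g(-198))*(M(9) - 49811) = ((-112 + 120) - 86)*((58 + 9) - 49811) = (8 - 86)*(67 - 49811) = -78*(-49744) = 3880032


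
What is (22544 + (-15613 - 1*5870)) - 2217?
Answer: -1156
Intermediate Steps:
(22544 + (-15613 - 1*5870)) - 2217 = (22544 + (-15613 - 5870)) - 2217 = (22544 - 21483) - 2217 = 1061 - 2217 = -1156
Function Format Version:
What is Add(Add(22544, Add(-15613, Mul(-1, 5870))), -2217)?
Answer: -1156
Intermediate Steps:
Add(Add(22544, Add(-15613, Mul(-1, 5870))), -2217) = Add(Add(22544, Add(-15613, -5870)), -2217) = Add(Add(22544, -21483), -2217) = Add(1061, -2217) = -1156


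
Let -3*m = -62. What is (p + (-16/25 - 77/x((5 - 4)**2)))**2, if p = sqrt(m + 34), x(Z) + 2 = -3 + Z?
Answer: 12029963/30000 + 1861*sqrt(123)/75 ≈ 676.19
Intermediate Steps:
m = 62/3 (m = -1/3*(-62) = 62/3 ≈ 20.667)
x(Z) = -5 + Z (x(Z) = -2 + (-3 + Z) = -5 + Z)
p = 2*sqrt(123)/3 (p = sqrt(62/3 + 34) = sqrt(164/3) = 2*sqrt(123)/3 ≈ 7.3937)
(p + (-16/25 - 77/x((5 - 4)**2)))**2 = (2*sqrt(123)/3 + (-16/25 - 77/(-5 + (5 - 4)**2)))**2 = (2*sqrt(123)/3 + (-16*1/25 - 77/(-5 + 1**2)))**2 = (2*sqrt(123)/3 + (-16/25 - 77/(-5 + 1)))**2 = (2*sqrt(123)/3 + (-16/25 - 77/(-4)))**2 = (2*sqrt(123)/3 + (-16/25 - 77*(-1/4)))**2 = (2*sqrt(123)/3 + (-16/25 + 77/4))**2 = (2*sqrt(123)/3 + 1861/100)**2 = (1861/100 + 2*sqrt(123)/3)**2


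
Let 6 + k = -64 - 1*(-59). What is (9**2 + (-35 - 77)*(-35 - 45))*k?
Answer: -99451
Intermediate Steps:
k = -11 (k = -6 + (-64 - 1*(-59)) = -6 + (-64 + 59) = -6 - 5 = -11)
(9**2 + (-35 - 77)*(-35 - 45))*k = (9**2 + (-35 - 77)*(-35 - 45))*(-11) = (81 - 112*(-80))*(-11) = (81 + 8960)*(-11) = 9041*(-11) = -99451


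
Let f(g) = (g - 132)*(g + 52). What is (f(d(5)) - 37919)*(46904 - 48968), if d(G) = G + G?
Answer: 93876912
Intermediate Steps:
d(G) = 2*G
f(g) = (-132 + g)*(52 + g)
(f(d(5)) - 37919)*(46904 - 48968) = ((-6864 + (2*5)² - 160*5) - 37919)*(46904 - 48968) = ((-6864 + 10² - 80*10) - 37919)*(-2064) = ((-6864 + 100 - 800) - 37919)*(-2064) = (-7564 - 37919)*(-2064) = -45483*(-2064) = 93876912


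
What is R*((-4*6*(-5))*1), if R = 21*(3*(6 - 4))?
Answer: 15120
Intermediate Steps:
R = 126 (R = 21*(3*2) = 21*6 = 126)
R*((-4*6*(-5))*1) = 126*((-4*6*(-5))*1) = 126*(-24*(-5)*1) = 126*(120*1) = 126*120 = 15120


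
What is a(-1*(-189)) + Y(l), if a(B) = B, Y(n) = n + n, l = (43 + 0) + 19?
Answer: 313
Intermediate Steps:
l = 62 (l = 43 + 19 = 62)
Y(n) = 2*n
a(-1*(-189)) + Y(l) = -1*(-189) + 2*62 = 189 + 124 = 313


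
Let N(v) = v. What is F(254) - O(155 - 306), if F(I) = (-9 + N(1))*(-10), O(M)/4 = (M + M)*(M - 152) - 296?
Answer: -364760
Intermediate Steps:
O(M) = -1184 + 8*M*(-152 + M) (O(M) = 4*((M + M)*(M - 152) - 296) = 4*((2*M)*(-152 + M) - 296) = 4*(2*M*(-152 + M) - 296) = 4*(-296 + 2*M*(-152 + M)) = -1184 + 8*M*(-152 + M))
F(I) = 80 (F(I) = (-9 + 1)*(-10) = -8*(-10) = 80)
F(254) - O(155 - 306) = 80 - (-1184 - 1216*(155 - 306) + 8*(155 - 306)**2) = 80 - (-1184 - 1216*(-151) + 8*(-151)**2) = 80 - (-1184 + 183616 + 8*22801) = 80 - (-1184 + 183616 + 182408) = 80 - 1*364840 = 80 - 364840 = -364760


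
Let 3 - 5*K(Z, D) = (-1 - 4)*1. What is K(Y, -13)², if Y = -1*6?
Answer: 64/25 ≈ 2.5600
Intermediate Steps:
Y = -6
K(Z, D) = 8/5 (K(Z, D) = ⅗ - (-1 - 4)/5 = ⅗ - (-1) = ⅗ - ⅕*(-5) = ⅗ + 1 = 8/5)
K(Y, -13)² = (8/5)² = 64/25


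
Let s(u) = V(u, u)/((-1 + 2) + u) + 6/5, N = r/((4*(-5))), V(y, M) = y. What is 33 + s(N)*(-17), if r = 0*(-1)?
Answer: 63/5 ≈ 12.600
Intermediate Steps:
r = 0
N = 0 (N = 0/((4*(-5))) = 0/(-20) = 0*(-1/20) = 0)
s(u) = 6/5 + u/(1 + u) (s(u) = u/((-1 + 2) + u) + 6/5 = u/(1 + u) + 6*(⅕) = u/(1 + u) + 6/5 = 6/5 + u/(1 + u))
33 + s(N)*(-17) = 33 + ((6 + 11*0)/(5*(1 + 0)))*(-17) = 33 + ((⅕)*(6 + 0)/1)*(-17) = 33 + ((⅕)*1*6)*(-17) = 33 + (6/5)*(-17) = 33 - 102/5 = 63/5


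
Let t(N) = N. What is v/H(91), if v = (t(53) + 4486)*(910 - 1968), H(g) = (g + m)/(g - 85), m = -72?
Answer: -28813572/19 ≈ -1.5165e+6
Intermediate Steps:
H(g) = (-72 + g)/(-85 + g) (H(g) = (g - 72)/(g - 85) = (-72 + g)/(-85 + g))
v = -4802262 (v = (53 + 4486)*(910 - 1968) = 4539*(-1058) = -4802262)
v/H(91) = -4802262*(-85 + 91)/(-72 + 91) = -4802262/(19/6) = -4802262/((⅙)*19) = -4802262/19/6 = -4802262*6/19 = -28813572/19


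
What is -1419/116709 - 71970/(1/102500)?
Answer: -286984513275473/38903 ≈ -7.3769e+9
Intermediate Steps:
-1419/116709 - 71970/(1/102500) = -1419*1/116709 - 71970/1/102500 = -473/38903 - 71970*102500 = -473/38903 - 7376925000 = -286984513275473/38903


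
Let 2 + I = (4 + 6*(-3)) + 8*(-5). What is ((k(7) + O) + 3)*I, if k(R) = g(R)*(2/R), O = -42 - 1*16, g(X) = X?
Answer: 2968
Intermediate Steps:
O = -58 (O = -42 - 16 = -58)
k(R) = 2 (k(R) = R*(2/R) = 2)
I = -56 (I = -2 + ((4 + 6*(-3)) + 8*(-5)) = -2 + ((4 - 18) - 40) = -2 + (-14 - 40) = -2 - 54 = -56)
((k(7) + O) + 3)*I = ((2 - 58) + 3)*(-56) = (-56 + 3)*(-56) = -53*(-56) = 2968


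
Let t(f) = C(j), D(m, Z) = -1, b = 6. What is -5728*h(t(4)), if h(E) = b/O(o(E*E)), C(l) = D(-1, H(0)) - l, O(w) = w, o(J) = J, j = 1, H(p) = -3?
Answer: -8592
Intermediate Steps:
C(l) = -1 - l
t(f) = -2 (t(f) = -1 - 1*1 = -1 - 1 = -2)
h(E) = 6/E² (h(E) = 6/((E*E)) = 6/(E²) = 6/E²)
-5728*h(t(4)) = -34368/(-2)² = -34368/4 = -5728*3/2 = -8592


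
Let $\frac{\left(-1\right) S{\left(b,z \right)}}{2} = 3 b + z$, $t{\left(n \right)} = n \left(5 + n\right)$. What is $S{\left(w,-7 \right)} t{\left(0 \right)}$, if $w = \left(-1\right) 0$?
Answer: $0$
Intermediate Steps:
$w = 0$
$S{\left(b,z \right)} = - 6 b - 2 z$ ($S{\left(b,z \right)} = - 2 \left(3 b + z\right) = - 2 \left(z + 3 b\right) = - 6 b - 2 z$)
$S{\left(w,-7 \right)} t{\left(0 \right)} = \left(\left(-6\right) 0 - -14\right) 0 \left(5 + 0\right) = \left(0 + 14\right) 0 \cdot 5 = 14 \cdot 0 = 0$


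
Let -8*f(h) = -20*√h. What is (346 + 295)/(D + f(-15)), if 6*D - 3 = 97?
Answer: 15384/535 - 11538*I*√15/2675 ≈ 28.755 - 16.705*I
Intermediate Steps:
D = 50/3 (D = ½ + (⅙)*97 = ½ + 97/6 = 50/3 ≈ 16.667)
f(h) = 5*√h/2 (f(h) = -(-5)*√h/2 = 5*√h/2)
(346 + 295)/(D + f(-15)) = (346 + 295)/(50/3 + 5*√(-15)/2) = 641/(50/3 + 5*(I*√15)/2) = 641/(50/3 + 5*I*√15/2)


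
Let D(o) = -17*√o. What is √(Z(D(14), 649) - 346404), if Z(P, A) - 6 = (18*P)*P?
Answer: I*√273570 ≈ 523.04*I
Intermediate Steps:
Z(P, A) = 6 + 18*P² (Z(P, A) = 6 + (18*P)*P = 6 + 18*P²)
√(Z(D(14), 649) - 346404) = √((6 + 18*(-17*√14)²) - 346404) = √((6 + 18*4046) - 346404) = √((6 + 72828) - 346404) = √(72834 - 346404) = √(-273570) = I*√273570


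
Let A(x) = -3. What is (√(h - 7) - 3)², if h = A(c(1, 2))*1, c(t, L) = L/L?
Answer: (3 - I*√10)² ≈ -1.0 - 18.974*I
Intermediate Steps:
c(t, L) = 1
h = -3 (h = -3*1 = -3)
(√(h - 7) - 3)² = (√(-3 - 7) - 3)² = (√(-10) - 3)² = (I*√10 - 3)² = (-3 + I*√10)²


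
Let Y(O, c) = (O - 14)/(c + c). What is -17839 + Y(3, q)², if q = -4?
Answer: -1141575/64 ≈ -17837.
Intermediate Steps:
Y(O, c) = (-14 + O)/(2*c) (Y(O, c) = (-14 + O)/((2*c)) = (-14 + O)*(1/(2*c)) = (-14 + O)/(2*c))
-17839 + Y(3, q)² = -17839 + ((½)*(-14 + 3)/(-4))² = -17839 + ((½)*(-¼)*(-11))² = -17839 + (11/8)² = -17839 + 121/64 = -1141575/64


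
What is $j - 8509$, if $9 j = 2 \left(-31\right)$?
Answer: $- \frac{76643}{9} \approx -8515.9$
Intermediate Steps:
$j = - \frac{62}{9}$ ($j = \frac{2 \left(-31\right)}{9} = \frac{1}{9} \left(-62\right) = - \frac{62}{9} \approx -6.8889$)
$j - 8509 = - \frac{62}{9} - 8509 = - \frac{76643}{9}$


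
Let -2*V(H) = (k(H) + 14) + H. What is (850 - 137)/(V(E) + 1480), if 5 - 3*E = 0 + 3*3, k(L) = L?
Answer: 2139/4423 ≈ 0.48361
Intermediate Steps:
E = -4/3 (E = 5/3 - (0 + 3*3)/3 = 5/3 - (0 + 9)/3 = 5/3 - 1/3*9 = 5/3 - 3 = -4/3 ≈ -1.3333)
V(H) = -7 - H (V(H) = -((H + 14) + H)/2 = -((14 + H) + H)/2 = -(14 + 2*H)/2 = -7 - H)
(850 - 137)/(V(E) + 1480) = (850 - 137)/((-7 - 1*(-4/3)) + 1480) = 713/((-7 + 4/3) + 1480) = 713/(-17/3 + 1480) = 713/(4423/3) = 713*(3/4423) = 2139/4423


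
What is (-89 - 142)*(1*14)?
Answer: -3234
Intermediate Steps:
(-89 - 142)*(1*14) = -231*14 = -3234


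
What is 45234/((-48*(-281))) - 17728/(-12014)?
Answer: 65213045/13503736 ≈ 4.8293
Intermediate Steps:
45234/((-48*(-281))) - 17728/(-12014) = 45234/13488 - 17728*(-1/12014) = 45234*(1/13488) + 8864/6007 = 7539/2248 + 8864/6007 = 65213045/13503736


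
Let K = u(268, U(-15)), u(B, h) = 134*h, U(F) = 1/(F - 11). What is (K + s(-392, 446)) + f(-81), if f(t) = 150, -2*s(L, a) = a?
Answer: -1016/13 ≈ -78.154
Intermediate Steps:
U(F) = 1/(-11 + F)
K = -67/13 (K = 134/(-11 - 15) = 134/(-26) = 134*(-1/26) = -67/13 ≈ -5.1538)
s(L, a) = -a/2
(K + s(-392, 446)) + f(-81) = (-67/13 - ½*446) + 150 = (-67/13 - 223) + 150 = -2966/13 + 150 = -1016/13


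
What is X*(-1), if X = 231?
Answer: -231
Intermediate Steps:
X*(-1) = 231*(-1) = -231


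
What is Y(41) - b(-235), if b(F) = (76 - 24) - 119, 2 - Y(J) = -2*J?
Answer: 151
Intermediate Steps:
Y(J) = 2 + 2*J (Y(J) = 2 - (-2)*J = 2 + 2*J)
b(F) = -67 (b(F) = 52 - 119 = -67)
Y(41) - b(-235) = (2 + 2*41) - 1*(-67) = (2 + 82) + 67 = 84 + 67 = 151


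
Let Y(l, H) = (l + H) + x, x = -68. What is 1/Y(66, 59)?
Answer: 1/57 ≈ 0.017544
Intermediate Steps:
Y(l, H) = -68 + H + l (Y(l, H) = (l + H) - 68 = (H + l) - 68 = -68 + H + l)
1/Y(66, 59) = 1/(-68 + 59 + 66) = 1/57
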